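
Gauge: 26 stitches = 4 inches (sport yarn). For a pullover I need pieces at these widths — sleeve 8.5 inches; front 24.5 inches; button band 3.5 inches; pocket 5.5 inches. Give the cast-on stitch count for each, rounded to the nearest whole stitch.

Rate = 26/4 = 6.5 sts per in.
sleeve: 8.5 × 6.5 = 55.25 → 55.
front: 24.5 × 6.5 = 159.25 → 159.
button band: 3.5 × 6.5 = 22.75 → 23.
pocket: 5.5 × 6.5 = 35.75 → 36.

sleeve 55; front 159; button band 23; pocket 36.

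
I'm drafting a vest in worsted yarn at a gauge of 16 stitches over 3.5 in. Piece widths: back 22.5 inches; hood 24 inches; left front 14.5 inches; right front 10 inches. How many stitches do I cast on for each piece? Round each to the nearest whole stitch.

Rate = 16/3.5 = 4.571 sts per in.
back: 22.5 × 4.571 = 102.86 → 103.
hood: 24 × 4.571 = 109.71 → 110.
left front: 14.5 × 4.571 = 66.29 → 66.
right front: 10 × 4.571 = 45.71 → 46.

back 103; hood 110; left front 66; right front 46.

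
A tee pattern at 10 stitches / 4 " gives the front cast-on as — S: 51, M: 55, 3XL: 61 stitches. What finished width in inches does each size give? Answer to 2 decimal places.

S 20.40 inches; M 22.00 inches; 3XL 24.40 inches.

10/4 = 2.5 sts per in.
S: 51 / 2.5 = 20.400 → 20.40 in.
M: 55 / 2.5 = 22.000 → 22.00 in.
3XL: 61 / 2.5 = 24.400 → 24.40 in.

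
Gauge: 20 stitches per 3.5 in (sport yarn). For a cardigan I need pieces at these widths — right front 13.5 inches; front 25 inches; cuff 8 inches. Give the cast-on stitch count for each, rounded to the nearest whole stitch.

Rate = 20/3.5 = 5.714 sts per in.
right front: 13.5 × 5.714 = 77.14 → 77.
front: 25 × 5.714 = 142.86 → 143.
cuff: 8 × 5.714 = 45.71 → 46.

right front 77; front 143; cuff 46.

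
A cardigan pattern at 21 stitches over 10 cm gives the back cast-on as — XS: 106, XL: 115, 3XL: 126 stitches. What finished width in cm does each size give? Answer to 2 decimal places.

21/10 = 2.1 sts per cm.
XS: 106 / 2.1 = 50.476 → 50.48 cm.
XL: 115 / 2.1 = 54.762 → 54.76 cm.
3XL: 126 / 2.1 = 60.000 → 60.00 cm.

XS 50.48 cm; XL 54.76 cm; 3XL 60.00 cm.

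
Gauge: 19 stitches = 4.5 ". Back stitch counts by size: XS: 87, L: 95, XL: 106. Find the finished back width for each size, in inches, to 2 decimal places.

19/4.5 = 4.222 sts per in.
XS: 87 / 4.222 = 20.605 → 20.61 in.
L: 95 / 4.222 = 22.500 → 22.50 in.
XL: 106 / 4.222 = 25.105 → 25.11 in.

XS 20.61 inches; L 22.50 inches; XL 25.11 inches.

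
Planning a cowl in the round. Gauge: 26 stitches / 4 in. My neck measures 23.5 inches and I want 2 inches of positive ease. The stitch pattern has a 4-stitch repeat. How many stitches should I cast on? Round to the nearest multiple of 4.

Finished = 23.5 + 2 = 25.5 inches.
26 / 4 = 6.5 sts/in.
25.5 × 6.5 = 165.75 sts.
Nearest multiple of 4: 164.

164 stitches.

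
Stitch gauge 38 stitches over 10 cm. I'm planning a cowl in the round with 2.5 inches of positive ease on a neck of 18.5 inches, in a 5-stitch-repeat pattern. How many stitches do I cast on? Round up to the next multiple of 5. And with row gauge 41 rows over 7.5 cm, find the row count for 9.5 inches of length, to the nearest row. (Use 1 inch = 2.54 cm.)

Cast on 205 stitches; work 132 rows.

Finished = 18.5 + 2.5 = 21 inches.
21 inches × 2.54 = 53.34 cm.
38/10 = 3.8 sts per cm; 53.34 × 3.8 = 202.69 sts.
Next multiple of 5 → 205.
9.5 inches = 24.13 cm; × 5.467 = 131.91 → 132 rows.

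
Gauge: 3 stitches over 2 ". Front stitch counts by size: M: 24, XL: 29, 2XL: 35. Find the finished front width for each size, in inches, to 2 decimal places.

M 16.00 inches; XL 19.33 inches; 2XL 23.33 inches.

3/2 = 1.5 sts per in.
M: 24 / 1.5 = 16.000 → 16.00 in.
XL: 29 / 1.5 = 19.333 → 19.33 in.
2XL: 35 / 1.5 = 23.333 → 23.33 in.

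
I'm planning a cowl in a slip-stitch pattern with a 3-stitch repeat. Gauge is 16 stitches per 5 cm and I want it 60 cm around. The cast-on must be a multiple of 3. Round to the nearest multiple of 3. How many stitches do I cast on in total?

Cast on 192 stitches.

16 / 5 = 3.2 sts per cm.
60 × 3.2 = 192.00 sts.
Nearest multiple of 3: 192.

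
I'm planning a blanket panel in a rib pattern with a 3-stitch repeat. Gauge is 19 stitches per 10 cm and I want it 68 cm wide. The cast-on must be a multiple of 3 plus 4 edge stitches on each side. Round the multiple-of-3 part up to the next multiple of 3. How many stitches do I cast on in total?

Cast on 131 stitches.

19 / 10 = 1.9 sts per cm.
68 × 1.9 = 129.20 sts.
Less 8 edge sts → 121.20 for the repeat.
Next multiple of 3: 123.
Add back 8 edge sts → 131.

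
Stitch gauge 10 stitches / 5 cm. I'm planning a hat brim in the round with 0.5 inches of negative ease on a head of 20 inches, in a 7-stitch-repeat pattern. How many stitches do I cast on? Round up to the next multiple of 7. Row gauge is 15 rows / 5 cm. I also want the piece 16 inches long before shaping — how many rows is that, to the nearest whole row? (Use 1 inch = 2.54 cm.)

Finished = 20 − 0.5 = 19.5 inches.
19.5 inches × 2.54 = 49.53 cm.
10/5 = 2 sts per cm; 49.53 × 2 = 99.06 sts.
Next multiple of 7 → 105.
16 inches = 40.64 cm; × 3 = 121.92 → 122 rows.

Cast on 105 stitches; work 122 rows.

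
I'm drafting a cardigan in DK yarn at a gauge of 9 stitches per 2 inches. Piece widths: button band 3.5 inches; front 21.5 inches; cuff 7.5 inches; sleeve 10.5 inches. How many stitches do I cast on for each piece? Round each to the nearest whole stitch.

button band 16; front 97; cuff 34; sleeve 47.

Rate = 9/2 = 4.5 sts per in.
button band: 3.5 × 4.5 = 15.75 → 16.
front: 21.5 × 4.5 = 96.75 → 97.
cuff: 7.5 × 4.5 = 33.75 → 34.
sleeve: 10.5 × 4.5 = 47.25 → 47.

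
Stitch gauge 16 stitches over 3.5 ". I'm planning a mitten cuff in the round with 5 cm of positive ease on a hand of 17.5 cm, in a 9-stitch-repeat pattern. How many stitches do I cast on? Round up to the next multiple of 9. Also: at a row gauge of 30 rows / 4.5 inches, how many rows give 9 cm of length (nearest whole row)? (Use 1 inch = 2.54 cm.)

Cast on 45 stitches; work 24 rows.

Finished = 17.5 + 5 = 22.5 cm.
22.5 cm × 1/2.54 = 8.86 inches.
16/3.5 = 4.571 sts per in; 8.86 × 4.571 = 40.49 sts.
Next multiple of 9 → 45.
9 cm = 3.54 inches; × 6.667 = 23.62 → 24 rows.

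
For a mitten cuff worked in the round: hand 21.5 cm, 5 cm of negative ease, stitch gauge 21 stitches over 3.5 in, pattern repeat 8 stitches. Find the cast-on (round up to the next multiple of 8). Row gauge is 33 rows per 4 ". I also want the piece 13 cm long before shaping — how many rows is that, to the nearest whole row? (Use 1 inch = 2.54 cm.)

Cast on 40 stitches; work 42 rows.

Finished = 21.5 − 5 = 16.5 cm.
16.5 cm × 1/2.54 = 6.50 inches.
21/3.5 = 6 sts per in; 6.50 × 6 = 38.98 sts.
Next multiple of 8 → 40.
13 cm = 5.12 inches; × 8.25 = 42.22 → 42 rows.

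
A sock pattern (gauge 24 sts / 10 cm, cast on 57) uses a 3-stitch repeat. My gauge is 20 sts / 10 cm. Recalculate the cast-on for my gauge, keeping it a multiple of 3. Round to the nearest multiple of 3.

57 × 20 / 24 = 47.50.
Nearest multiple of 3: 48.

48 stitches.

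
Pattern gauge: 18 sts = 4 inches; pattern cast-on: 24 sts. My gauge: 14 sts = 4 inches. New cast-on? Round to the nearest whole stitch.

19 stitches.

Scale factor = 14 / 18 = 0.778.
24 × 14 / 18 = 18.67 sts.
→ 19 sts.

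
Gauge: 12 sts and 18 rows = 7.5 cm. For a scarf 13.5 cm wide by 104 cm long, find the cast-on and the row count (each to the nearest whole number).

Stitch gauge = 12/7.5 = 1.6 sts/cm; 13.5 × 1.6 = 21.60 → 22 sts.
Row gauge = 18/7.5 = 2.4 rows/cm; 104 × 2.4 = 249.60 → 250 rows.

Cast on 22 stitches and work 250 rows.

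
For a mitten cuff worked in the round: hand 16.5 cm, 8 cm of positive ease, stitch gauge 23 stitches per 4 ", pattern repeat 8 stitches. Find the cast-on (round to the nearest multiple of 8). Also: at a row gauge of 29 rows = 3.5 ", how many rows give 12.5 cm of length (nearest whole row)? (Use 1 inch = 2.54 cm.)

Finished = 16.5 + 8 = 24.5 cm.
24.5 cm × 1/2.54 = 9.65 inches.
23/4 = 5.75 sts per in; 9.65 × 5.75 = 55.46 sts.
Nearest multiple of 8 → 56.
12.5 cm = 4.92 inches; × 8.286 = 40.78 → 41 rows.

Cast on 56 stitches; work 41 rows.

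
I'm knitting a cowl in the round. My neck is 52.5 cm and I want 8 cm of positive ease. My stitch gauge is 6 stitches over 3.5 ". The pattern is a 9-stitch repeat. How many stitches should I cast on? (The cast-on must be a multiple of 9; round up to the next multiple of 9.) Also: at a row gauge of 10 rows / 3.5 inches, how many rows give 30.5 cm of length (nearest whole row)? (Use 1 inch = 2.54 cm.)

Cast on 45 stitches; work 34 rows.

Finished = 52.5 + 8 = 60.5 cm.
60.5 cm × 1/2.54 = 23.82 inches.
6/3.5 = 1.714 sts per in; 23.82 × 1.714 = 40.83 sts.
Next multiple of 9 → 45.
30.5 cm = 12.01 inches; × 2.857 = 34.31 → 34 rows.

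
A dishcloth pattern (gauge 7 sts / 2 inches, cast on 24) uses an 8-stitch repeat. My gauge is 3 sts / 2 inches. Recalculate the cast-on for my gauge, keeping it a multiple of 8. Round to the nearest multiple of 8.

24 × 3 / 7 = 10.29.
Nearest multiple of 8: 8.

Cast on 8 stitches.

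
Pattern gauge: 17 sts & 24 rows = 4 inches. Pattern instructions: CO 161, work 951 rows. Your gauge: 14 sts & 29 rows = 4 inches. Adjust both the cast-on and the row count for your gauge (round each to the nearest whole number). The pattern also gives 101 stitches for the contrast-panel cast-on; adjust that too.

Stitches: 161 × 14/17 = 132.59 → 133.
Rows: 951 × 29/24 = 1149.12 → 1149.
contrast-panel cast-on: 101 × 14/17 = 83.18 → 83.

Cast on 133 stitches; work 1149 rows; contrast-panel cast-on 83 stitches.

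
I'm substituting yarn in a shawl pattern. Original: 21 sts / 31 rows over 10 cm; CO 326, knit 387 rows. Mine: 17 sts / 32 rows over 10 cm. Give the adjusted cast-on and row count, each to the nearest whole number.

Stitches: 326 × 17/21 = 263.90 → 264.
Rows: 387 × 32/31 = 399.48 → 399.

Cast on 264 stitches; work 399 rows.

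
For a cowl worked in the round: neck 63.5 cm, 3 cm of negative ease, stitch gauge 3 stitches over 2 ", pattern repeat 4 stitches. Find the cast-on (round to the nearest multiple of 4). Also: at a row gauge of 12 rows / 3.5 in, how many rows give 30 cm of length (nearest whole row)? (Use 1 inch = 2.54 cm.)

Finished = 63.5 − 3 = 60.5 cm.
60.5 cm × 1/2.54 = 23.82 inches.
3/2 = 1.5 sts per in; 23.82 × 1.5 = 35.73 sts.
Nearest multiple of 4 → 36.
30 cm = 11.81 inches; × 3.429 = 40.49 → 40 rows.

Cast on 36 stitches; work 40 rows.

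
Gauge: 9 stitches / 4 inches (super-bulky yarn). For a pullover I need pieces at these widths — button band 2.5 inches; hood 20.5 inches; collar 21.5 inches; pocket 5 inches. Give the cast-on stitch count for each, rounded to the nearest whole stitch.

Rate = 9/4 = 2.25 sts per in.
button band: 2.5 × 2.25 = 5.62 → 6.
hood: 20.5 × 2.25 = 46.12 → 46.
collar: 21.5 × 2.25 = 48.38 → 48.
pocket: 5 × 2.25 = 11.25 → 11.

button band 6; hood 46; collar 48; pocket 11.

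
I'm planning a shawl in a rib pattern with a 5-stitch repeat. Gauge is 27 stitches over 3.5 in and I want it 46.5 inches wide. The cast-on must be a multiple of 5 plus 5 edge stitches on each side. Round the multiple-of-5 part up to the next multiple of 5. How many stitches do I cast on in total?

360 stitches.

27 / 3.5 = 7.714 sts per inch.
46.5 × 7.714 = 358.71 sts.
Less 10 edge sts → 348.71 for the repeat.
Next multiple of 5: 350.
Add back 10 edge sts → 360.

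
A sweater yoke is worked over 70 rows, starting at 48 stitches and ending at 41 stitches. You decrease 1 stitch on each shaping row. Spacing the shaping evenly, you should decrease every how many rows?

Stitches to remove: |41 − 48| = 7.
Shaping rows needed: 7 / 1 = 7.
70 rows / 7 = every 10 rows.

Decrease every 10th row.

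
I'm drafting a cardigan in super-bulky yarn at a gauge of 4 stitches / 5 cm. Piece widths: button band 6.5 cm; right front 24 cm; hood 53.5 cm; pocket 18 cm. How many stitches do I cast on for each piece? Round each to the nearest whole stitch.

button band 5; right front 19; hood 43; pocket 14.

Rate = 4/5 = 0.8 sts per cm.
button band: 6.5 × 0.8 = 5.20 → 5.
right front: 24 × 0.8 = 19.20 → 19.
hood: 53.5 × 0.8 = 42.80 → 43.
pocket: 18 × 0.8 = 14.40 → 14.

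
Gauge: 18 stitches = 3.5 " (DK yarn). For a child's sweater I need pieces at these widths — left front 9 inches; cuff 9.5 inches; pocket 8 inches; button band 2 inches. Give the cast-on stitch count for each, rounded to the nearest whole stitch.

Rate = 18/3.5 = 5.143 sts per in.
left front: 9 × 5.143 = 46.29 → 46.
cuff: 9.5 × 5.143 = 48.86 → 49.
pocket: 8 × 5.143 = 41.14 → 41.
button band: 2 × 5.143 = 10.29 → 10.

left front 46; cuff 49; pocket 41; button band 10.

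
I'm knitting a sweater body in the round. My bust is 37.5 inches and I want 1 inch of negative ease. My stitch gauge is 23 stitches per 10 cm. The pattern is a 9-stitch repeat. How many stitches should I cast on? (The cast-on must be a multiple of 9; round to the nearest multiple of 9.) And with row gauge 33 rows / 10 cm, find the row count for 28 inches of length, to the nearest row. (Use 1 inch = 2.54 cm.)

Cast on 216 stitches; work 235 rows.

Finished = 37.5 − 1 = 36.5 inches.
36.5 inches × 2.54 = 92.71 cm.
23/10 = 2.3 sts per cm; 92.71 × 2.3 = 213.23 sts.
Nearest multiple of 9 → 216.
28 inches = 71.12 cm; × 3.3 = 234.70 → 235 rows.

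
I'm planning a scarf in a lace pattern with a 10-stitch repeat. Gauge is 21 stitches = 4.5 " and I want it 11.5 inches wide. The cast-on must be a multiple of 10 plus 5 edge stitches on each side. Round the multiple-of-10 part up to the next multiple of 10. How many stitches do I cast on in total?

60 stitches.

21 / 4.5 = 4.667 sts per inch.
11.5 × 4.667 = 53.67 sts.
Less 10 edge sts → 43.67 for the repeat.
Next multiple of 10: 50.
Add back 10 edge sts → 60.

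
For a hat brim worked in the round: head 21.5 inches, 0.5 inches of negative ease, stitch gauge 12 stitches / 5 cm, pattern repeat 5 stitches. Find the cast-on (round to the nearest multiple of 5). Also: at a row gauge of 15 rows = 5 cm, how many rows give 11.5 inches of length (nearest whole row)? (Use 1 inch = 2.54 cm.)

Finished = 21.5 − 0.5 = 21 inches.
21 inches × 2.54 = 53.34 cm.
12/5 = 2.4 sts per cm; 53.34 × 2.4 = 128.02 sts.
Nearest multiple of 5 → 130.
11.5 inches = 29.21 cm; × 3 = 87.63 → 88 rows.

Cast on 130 stitches; work 88 rows.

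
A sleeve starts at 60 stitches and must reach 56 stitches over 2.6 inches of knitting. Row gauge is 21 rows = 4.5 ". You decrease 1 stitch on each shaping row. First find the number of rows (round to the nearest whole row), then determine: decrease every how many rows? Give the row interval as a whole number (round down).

Rows = 2.6 × 4.667 = 12.1 → 12 rows.
Stitches to remove: 4 → 4 shaping rows (at 1 st each).
12 / 4 = 3.00 → every 3 rows.

Decrease every 3rd row.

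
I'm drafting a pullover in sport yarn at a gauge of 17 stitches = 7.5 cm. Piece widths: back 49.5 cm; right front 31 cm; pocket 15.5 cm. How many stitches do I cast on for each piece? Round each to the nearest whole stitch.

back 112; right front 70; pocket 35.

Rate = 17/7.5 = 2.267 sts per cm.
back: 49.5 × 2.267 = 112.20 → 112.
right front: 31 × 2.267 = 70.27 → 70.
pocket: 15.5 × 2.267 = 35.13 → 35.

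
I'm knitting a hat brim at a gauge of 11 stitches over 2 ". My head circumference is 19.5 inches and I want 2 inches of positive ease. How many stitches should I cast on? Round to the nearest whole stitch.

Cast on 118 stitches.

Finished = 19.5 + 2 = 21.5 in.
11 / 2 = 5.5 sts per inch.
21.50 × 5.5 = 118.25 sts.
→ 118 sts.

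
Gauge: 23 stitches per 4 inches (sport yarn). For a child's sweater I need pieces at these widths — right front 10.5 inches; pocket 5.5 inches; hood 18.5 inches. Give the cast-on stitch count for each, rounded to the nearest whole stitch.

right front 60; pocket 32; hood 106.

Rate = 23/4 = 5.75 sts per in.
right front: 10.5 × 5.75 = 60.38 → 60.
pocket: 5.5 × 5.75 = 31.62 → 32.
hood: 18.5 × 5.75 = 106.38 → 106.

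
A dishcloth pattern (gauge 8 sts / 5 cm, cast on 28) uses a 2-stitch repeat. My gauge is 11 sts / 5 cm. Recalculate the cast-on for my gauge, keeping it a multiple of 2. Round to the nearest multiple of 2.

38 stitches.

28 × 11 / 8 = 38.50.
Nearest multiple of 2: 38.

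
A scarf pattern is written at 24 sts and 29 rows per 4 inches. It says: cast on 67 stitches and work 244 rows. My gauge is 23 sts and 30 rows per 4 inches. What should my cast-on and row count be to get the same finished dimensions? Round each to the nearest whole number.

Stitches: 67 × 23/24 = 64.21 → 64.
Rows: 244 × 30/29 = 252.41 → 252.

Cast on 64 stitches; work 252 rows.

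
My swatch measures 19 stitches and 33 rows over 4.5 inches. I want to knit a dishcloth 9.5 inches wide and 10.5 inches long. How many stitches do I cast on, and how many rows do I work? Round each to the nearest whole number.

Cast on 40 stitches and work 77 rows.

Stitch gauge = 19/4.5 = 4.222 sts/in; 9.5 × 4.222 = 40.11 → 40 sts.
Row gauge = 33/4.5 = 7.333 rows/in; 10.5 × 7.333 = 77.00 → 77 rows.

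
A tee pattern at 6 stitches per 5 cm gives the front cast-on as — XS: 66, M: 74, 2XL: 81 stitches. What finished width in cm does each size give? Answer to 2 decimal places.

6/5 = 1.2 sts per cm.
XS: 66 / 1.2 = 55.000 → 55.00 cm.
M: 74 / 1.2 = 61.667 → 61.67 cm.
2XL: 81 / 1.2 = 67.500 → 67.50 cm.

XS 55.00 cm; M 61.67 cm; 2XL 67.50 cm.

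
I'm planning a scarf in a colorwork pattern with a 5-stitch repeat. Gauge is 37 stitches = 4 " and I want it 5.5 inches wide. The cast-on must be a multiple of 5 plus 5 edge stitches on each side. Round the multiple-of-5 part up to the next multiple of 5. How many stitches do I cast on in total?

37 / 4 = 9.25 sts per inch.
5.5 × 9.25 = 50.88 sts.
Less 10 edge sts → 40.88 for the repeat.
Next multiple of 5: 45.
Add back 10 edge sts → 55.

Cast on 55 stitches.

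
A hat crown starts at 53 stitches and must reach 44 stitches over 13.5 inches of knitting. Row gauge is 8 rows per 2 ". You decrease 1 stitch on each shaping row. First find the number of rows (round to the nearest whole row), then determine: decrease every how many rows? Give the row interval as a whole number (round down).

Decrease every 6th row.

Rows = 13.5 × 4 = 54.0 → 54 rows.
Stitches to remove: 9 → 9 shaping rows (at 1 st each).
54 / 9 = 6.00 → every 6 rows.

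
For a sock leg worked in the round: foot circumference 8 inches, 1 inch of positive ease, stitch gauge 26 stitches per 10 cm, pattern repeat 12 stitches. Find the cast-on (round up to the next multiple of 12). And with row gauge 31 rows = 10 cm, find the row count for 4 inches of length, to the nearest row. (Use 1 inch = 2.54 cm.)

Finished = 8 + 1 = 9 inches.
9 inches × 2.54 = 22.86 cm.
26/10 = 2.6 sts per cm; 22.86 × 2.6 = 59.44 sts.
Next multiple of 12 → 60.
4 inches = 10.16 cm; × 3.1 = 31.50 → 31 rows.

Cast on 60 stitches; work 31 rows.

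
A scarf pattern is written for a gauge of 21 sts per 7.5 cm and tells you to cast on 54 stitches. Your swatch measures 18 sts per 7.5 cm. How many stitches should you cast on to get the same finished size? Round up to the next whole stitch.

Scale factor = 18 / 21 = 0.857.
54 × 18 / 21 = 46.29 sts.
→ 47 sts.

Cast on 47 stitches.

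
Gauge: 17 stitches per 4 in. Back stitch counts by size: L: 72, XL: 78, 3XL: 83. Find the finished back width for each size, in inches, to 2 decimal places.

L 16.94 inches; XL 18.35 inches; 3XL 19.53 inches.

17/4 = 4.25 sts per in.
L: 72 / 4.25 = 16.941 → 16.94 in.
XL: 78 / 4.25 = 18.353 → 18.35 in.
3XL: 83 / 4.25 = 19.529 → 19.53 in.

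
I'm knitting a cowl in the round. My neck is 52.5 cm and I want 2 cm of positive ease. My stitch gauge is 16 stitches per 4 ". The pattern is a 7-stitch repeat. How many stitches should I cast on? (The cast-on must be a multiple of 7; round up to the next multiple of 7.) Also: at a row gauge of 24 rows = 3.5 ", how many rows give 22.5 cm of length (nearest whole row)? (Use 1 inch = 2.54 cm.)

Cast on 91 stitches; work 61 rows.

Finished = 52.5 + 2 = 54.5 cm.
54.5 cm × 1/2.54 = 21.46 inches.
16/4 = 4 sts per in; 21.46 × 4 = 85.83 sts.
Next multiple of 7 → 91.
22.5 cm = 8.86 inches; × 6.857 = 60.74 → 61 rows.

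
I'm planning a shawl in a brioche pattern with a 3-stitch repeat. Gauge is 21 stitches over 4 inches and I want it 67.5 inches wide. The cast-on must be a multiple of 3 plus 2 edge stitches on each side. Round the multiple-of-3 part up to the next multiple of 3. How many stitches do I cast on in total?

21 / 4 = 5.25 sts per inch.
67.5 × 5.25 = 354.38 sts.
Less 4 edge sts → 350.38 for the repeat.
Next multiple of 3: 351.
Add back 4 edge sts → 355.

Cast on 355 stitches.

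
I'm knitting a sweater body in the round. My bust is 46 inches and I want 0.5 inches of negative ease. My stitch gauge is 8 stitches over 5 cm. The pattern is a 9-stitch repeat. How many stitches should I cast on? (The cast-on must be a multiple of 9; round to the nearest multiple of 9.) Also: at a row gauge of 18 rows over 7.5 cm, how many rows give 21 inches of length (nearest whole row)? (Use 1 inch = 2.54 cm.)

Finished = 46 − 0.5 = 45.5 inches.
45.5 inches × 2.54 = 115.57 cm.
8/5 = 1.6 sts per cm; 115.57 × 1.6 = 184.91 sts.
Nearest multiple of 9 → 189.
21 inches = 53.34 cm; × 2.4 = 128.02 → 128 rows.

Cast on 189 stitches; work 128 rows.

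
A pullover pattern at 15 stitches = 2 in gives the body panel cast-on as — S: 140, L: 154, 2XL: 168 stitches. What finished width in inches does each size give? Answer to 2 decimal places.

S 18.67 inches; L 20.53 inches; 2XL 22.40 inches.

15/2 = 7.5 sts per in.
S: 140 / 7.5 = 18.667 → 18.67 in.
L: 154 / 7.5 = 20.533 → 20.53 in.
2XL: 168 / 7.5 = 22.400 → 22.40 in.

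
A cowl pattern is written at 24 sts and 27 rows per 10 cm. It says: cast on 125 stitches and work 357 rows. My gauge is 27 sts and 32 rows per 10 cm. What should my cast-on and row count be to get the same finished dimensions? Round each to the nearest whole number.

Stitches: 125 × 27/24 = 140.62 → 141.
Rows: 357 × 32/27 = 423.11 → 423.

Cast on 141 stitches; work 423 rows.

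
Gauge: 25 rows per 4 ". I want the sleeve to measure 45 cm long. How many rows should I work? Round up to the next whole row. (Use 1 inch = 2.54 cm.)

111 rows.

45 cm = 17.72 in.
25 rows / 4 in = 6.25 rows per inch.
17.72 × 6.25 = 110.73 rows.
Round up → 111.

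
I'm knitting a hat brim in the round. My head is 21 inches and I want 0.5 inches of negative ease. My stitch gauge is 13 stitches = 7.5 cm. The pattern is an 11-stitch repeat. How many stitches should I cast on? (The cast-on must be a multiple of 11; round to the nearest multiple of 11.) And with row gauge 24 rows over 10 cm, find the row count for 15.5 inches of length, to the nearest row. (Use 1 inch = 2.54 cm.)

Finished = 21 − 0.5 = 20.5 inches.
20.5 inches × 2.54 = 52.07 cm.
13/7.5 = 1.733 sts per cm; 52.07 × 1.733 = 90.25 sts.
Nearest multiple of 11 → 88.
15.5 inches = 39.37 cm; × 2.4 = 94.49 → 94 rows.

Cast on 88 stitches; work 94 rows.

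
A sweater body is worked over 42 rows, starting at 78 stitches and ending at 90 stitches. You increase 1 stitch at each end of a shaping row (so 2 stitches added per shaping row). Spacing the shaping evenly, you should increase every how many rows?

Increase every 7th row.

Stitches to add: |90 − 78| = 12.
Shaping rows needed: 12 / 2 = 6.
42 rows / 6 = every 7 rows.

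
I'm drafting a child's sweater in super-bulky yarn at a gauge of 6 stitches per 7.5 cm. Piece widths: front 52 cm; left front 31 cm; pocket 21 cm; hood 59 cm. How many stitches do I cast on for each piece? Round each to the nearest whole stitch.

front 42; left front 25; pocket 17; hood 47.

Rate = 6/7.5 = 0.8 sts per cm.
front: 52 × 0.8 = 41.60 → 42.
left front: 31 × 0.8 = 24.80 → 25.
pocket: 21 × 0.8 = 16.80 → 17.
hood: 59 × 0.8 = 47.20 → 47.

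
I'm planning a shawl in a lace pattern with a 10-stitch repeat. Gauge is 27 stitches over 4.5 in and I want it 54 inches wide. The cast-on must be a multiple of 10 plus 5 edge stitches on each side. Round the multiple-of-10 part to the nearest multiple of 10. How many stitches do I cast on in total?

27 / 4.5 = 6 sts per inch.
54 × 6 = 324.00 sts.
Less 10 edge sts → 314.00 for the repeat.
Nearest multiple of 10: 310.
Add back 10 edge sts → 320.

CO 320 sts.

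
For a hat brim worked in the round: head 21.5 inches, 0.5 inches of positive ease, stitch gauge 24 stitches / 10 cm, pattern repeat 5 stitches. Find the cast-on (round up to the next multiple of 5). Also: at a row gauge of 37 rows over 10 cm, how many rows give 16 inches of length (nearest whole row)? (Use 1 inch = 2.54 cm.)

Cast on 135 stitches; work 150 rows.

Finished = 21.5 + 0.5 = 22 inches.
22 inches × 2.54 = 55.88 cm.
24/10 = 2.4 sts per cm; 55.88 × 2.4 = 134.11 sts.
Next multiple of 5 → 135.
16 inches = 40.64 cm; × 3.7 = 150.37 → 150 rows.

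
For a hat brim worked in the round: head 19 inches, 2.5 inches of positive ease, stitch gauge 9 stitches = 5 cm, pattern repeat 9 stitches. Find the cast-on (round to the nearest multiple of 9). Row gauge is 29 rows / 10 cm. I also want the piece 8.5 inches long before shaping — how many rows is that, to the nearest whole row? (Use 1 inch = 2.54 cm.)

Finished = 19 + 2.5 = 21.5 inches.
21.5 inches × 2.54 = 54.61 cm.
9/5 = 1.8 sts per cm; 54.61 × 1.8 = 98.30 sts.
Nearest multiple of 9 → 99.
8.5 inches = 21.59 cm; × 2.9 = 62.61 → 63 rows.

Cast on 99 stitches; work 63 rows.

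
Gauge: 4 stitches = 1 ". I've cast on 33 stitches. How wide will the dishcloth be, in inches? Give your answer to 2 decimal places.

4 stitches / 1 inch = 4 stitches per inch.
33 / 4 = 8.250 inches.

8.25 inches.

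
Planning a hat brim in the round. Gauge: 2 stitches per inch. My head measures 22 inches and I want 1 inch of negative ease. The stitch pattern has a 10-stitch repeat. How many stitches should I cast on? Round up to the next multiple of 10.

CO 50 sts.

Finished = 22 − 1 = 21 inches.
2 / 1 = 2 sts/in.
21 × 2 = 42.00 sts.
Next multiple of 10: 50.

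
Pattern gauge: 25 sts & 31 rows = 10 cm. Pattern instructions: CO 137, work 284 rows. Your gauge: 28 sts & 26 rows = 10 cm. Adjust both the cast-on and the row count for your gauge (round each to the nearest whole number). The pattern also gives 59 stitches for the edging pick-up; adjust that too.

Cast on 153 stitches; work 238 rows; edging pick-up 66 stitches.

Stitches: 137 × 28/25 = 153.44 → 153.
Rows: 284 × 26/31 = 238.19 → 238.
edging pick-up: 59 × 28/25 = 66.08 → 66.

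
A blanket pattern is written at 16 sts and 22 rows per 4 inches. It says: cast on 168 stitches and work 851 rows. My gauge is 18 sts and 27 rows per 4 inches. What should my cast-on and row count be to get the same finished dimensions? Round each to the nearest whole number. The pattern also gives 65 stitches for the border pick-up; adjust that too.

Cast on 189 stitches; work 1044 rows; border pick-up 73 stitches.

Stitches: 168 × 18/16 = 189.00 → 189.
Rows: 851 × 27/22 = 1044.41 → 1044.
border pick-up: 65 × 18/16 = 73.12 → 73.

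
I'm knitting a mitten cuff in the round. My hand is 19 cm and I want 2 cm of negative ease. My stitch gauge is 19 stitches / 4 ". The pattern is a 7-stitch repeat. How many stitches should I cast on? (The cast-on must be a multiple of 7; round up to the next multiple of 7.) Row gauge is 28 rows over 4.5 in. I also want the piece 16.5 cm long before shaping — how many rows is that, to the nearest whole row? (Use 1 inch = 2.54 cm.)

Finished = 19 − 2 = 17 cm.
17 cm × 1/2.54 = 6.69 inches.
19/4 = 4.75 sts per in; 6.69 × 4.75 = 31.79 sts.
Next multiple of 7 → 35.
16.5 cm = 6.50 inches; × 6.222 = 40.42 → 40 rows.

Cast on 35 stitches; work 40 rows.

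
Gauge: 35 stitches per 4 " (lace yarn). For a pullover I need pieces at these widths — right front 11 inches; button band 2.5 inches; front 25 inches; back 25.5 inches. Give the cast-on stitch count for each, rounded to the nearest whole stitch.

right front 96; button band 22; front 219; back 223.

Rate = 35/4 = 8.75 sts per in.
right front: 11 × 8.75 = 96.25 → 96.
button band: 2.5 × 8.75 = 21.88 → 22.
front: 25 × 8.75 = 218.75 → 219.
back: 25.5 × 8.75 = 223.12 → 223.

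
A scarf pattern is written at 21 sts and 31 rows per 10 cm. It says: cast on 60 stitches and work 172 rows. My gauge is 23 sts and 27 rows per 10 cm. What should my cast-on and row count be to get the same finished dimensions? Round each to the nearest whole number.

Cast on 66 stitches; work 150 rows.

Stitches: 60 × 23/21 = 65.71 → 66.
Rows: 172 × 27/31 = 149.81 → 150.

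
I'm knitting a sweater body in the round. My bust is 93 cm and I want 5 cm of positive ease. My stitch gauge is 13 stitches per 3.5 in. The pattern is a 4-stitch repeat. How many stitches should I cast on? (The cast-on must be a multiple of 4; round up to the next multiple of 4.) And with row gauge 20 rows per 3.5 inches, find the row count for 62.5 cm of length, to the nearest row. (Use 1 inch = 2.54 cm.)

Cast on 144 stitches; work 141 rows.

Finished = 93 + 5 = 98 cm.
98 cm × 1/2.54 = 38.58 inches.
13/3.5 = 3.714 sts per in; 38.58 × 3.714 = 143.31 sts.
Next multiple of 4 → 144.
62.5 cm = 24.61 inches; × 5.714 = 140.61 → 141 rows.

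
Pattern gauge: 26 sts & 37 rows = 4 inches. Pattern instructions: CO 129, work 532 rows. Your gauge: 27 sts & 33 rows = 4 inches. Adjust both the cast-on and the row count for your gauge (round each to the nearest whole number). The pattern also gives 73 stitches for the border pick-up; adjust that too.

Cast on 134 stitches; work 474 rows; border pick-up 76 stitches.

Stitches: 129 × 27/26 = 133.96 → 134.
Rows: 532 × 33/37 = 474.49 → 474.
border pick-up: 73 × 27/26 = 75.81 → 76.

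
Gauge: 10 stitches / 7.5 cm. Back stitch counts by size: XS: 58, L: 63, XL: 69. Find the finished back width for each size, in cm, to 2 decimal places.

XS 43.50 cm; L 47.25 cm; XL 51.75 cm.

10/7.5 = 1.333 sts per cm.
XS: 58 / 1.333 = 43.500 → 43.50 cm.
L: 63 / 1.333 = 47.250 → 47.25 cm.
XL: 69 / 1.333 = 51.750 → 51.75 cm.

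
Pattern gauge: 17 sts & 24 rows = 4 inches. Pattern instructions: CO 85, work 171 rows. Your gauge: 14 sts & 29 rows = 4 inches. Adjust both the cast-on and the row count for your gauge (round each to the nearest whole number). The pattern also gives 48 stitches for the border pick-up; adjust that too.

Cast on 70 stitches; work 207 rows; border pick-up 40 stitches.

Stitches: 85 × 14/17 = 70.00 → 70.
Rows: 171 × 29/24 = 206.62 → 207.
border pick-up: 48 × 14/17 = 39.53 → 40.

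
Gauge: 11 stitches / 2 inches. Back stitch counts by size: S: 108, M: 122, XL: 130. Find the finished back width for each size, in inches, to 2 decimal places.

S 19.64 inches; M 22.18 inches; XL 23.64 inches.

11/2 = 5.5 sts per in.
S: 108 / 5.5 = 19.636 → 19.64 in.
M: 122 / 5.5 = 22.182 → 22.18 in.
XL: 130 / 5.5 = 23.636 → 23.64 in.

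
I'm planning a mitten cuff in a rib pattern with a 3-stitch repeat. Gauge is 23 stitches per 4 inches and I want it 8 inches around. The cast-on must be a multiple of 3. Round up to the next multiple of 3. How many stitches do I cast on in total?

48 stitches.

23 / 4 = 5.75 sts per inch.
8 × 5.75 = 46.00 sts.
Next multiple of 3: 48.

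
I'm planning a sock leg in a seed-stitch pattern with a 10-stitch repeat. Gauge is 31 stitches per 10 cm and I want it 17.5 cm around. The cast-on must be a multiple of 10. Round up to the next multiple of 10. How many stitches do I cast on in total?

60 stitches.

31 / 10 = 3.1 sts per cm.
17.5 × 3.1 = 54.25 sts.
Next multiple of 10: 60.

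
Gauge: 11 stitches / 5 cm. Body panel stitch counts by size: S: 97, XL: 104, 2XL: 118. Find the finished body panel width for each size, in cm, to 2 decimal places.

11/5 = 2.2 sts per cm.
S: 97 / 2.2 = 44.091 → 44.09 cm.
XL: 104 / 2.2 = 47.273 → 47.27 cm.
2XL: 118 / 2.2 = 53.636 → 53.64 cm.

S 44.09 cm; XL 47.27 cm; 2XL 53.64 cm.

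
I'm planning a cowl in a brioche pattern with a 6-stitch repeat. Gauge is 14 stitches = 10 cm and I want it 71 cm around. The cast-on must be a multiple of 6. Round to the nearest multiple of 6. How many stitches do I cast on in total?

CO 102 sts.

14 / 10 = 1.4 sts per cm.
71 × 1.4 = 99.40 sts.
Nearest multiple of 6: 102.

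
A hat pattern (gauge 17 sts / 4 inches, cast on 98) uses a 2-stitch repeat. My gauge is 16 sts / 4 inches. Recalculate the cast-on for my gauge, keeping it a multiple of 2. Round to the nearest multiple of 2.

98 × 16 / 17 = 92.24.
Nearest multiple of 2: 92.

Cast on 92 stitches.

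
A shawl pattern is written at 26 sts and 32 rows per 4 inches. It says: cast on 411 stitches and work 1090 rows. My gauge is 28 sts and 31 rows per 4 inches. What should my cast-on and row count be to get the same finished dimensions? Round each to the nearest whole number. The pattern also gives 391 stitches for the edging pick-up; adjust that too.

Cast on 443 stitches; work 1056 rows; edging pick-up 421 stitches.

Stitches: 411 × 28/26 = 442.62 → 443.
Rows: 1090 × 31/32 = 1055.94 → 1056.
edging pick-up: 391 × 28/26 = 421.08 → 421.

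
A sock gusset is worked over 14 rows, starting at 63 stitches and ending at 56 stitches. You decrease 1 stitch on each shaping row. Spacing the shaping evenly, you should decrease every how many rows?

Stitches to remove: |56 − 63| = 7.
Shaping rows needed: 7 / 1 = 7.
14 rows / 7 = every 2 rows.

Decrease every 2nd row.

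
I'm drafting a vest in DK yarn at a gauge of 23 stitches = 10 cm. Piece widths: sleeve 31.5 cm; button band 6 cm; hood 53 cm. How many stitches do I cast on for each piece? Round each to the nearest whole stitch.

Rate = 23/10 = 2.3 sts per cm.
sleeve: 31.5 × 2.3 = 72.45 → 72.
button band: 6 × 2.3 = 13.80 → 14.
hood: 53 × 2.3 = 121.90 → 122.

sleeve 72; button band 14; hood 122.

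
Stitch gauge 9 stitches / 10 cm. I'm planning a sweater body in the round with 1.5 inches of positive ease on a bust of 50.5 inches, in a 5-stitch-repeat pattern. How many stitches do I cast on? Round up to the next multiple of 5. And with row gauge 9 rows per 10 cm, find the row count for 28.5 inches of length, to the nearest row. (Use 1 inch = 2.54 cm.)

Cast on 120 stitches; work 65 rows.

Finished = 50.5 + 1.5 = 52 inches.
52 inches × 2.54 = 132.08 cm.
9/10 = 0.9 sts per cm; 132.08 × 0.9 = 118.87 sts.
Next multiple of 5 → 120.
28.5 inches = 72.39 cm; × 0.9 = 65.15 → 65 rows.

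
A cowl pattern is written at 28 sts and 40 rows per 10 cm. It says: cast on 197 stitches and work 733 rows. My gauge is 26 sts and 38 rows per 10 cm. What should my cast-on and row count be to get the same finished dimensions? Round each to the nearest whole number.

Stitches: 197 × 26/28 = 182.93 → 183.
Rows: 733 × 38/40 = 696.35 → 696.

Cast on 183 stitches; work 696 rows.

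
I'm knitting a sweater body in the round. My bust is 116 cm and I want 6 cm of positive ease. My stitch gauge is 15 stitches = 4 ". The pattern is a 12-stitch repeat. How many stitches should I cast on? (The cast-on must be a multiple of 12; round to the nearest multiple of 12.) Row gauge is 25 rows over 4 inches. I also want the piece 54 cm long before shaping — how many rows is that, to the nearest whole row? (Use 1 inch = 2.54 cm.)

Cast on 180 stitches; work 133 rows.

Finished = 116 + 6 = 122 cm.
122 cm × 1/2.54 = 48.03 inches.
15/4 = 3.75 sts per in; 48.03 × 3.75 = 180.12 sts.
Nearest multiple of 12 → 180.
54 cm = 21.26 inches; × 6.25 = 132.87 → 133 rows.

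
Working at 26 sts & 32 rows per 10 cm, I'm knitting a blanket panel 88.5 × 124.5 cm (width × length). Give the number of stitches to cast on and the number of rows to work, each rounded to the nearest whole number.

Stitch gauge = 26/10 = 2.6 sts/cm; 88.5 × 2.6 = 230.10 → 230 sts.
Row gauge = 32/10 = 3.2 rows/cm; 124.5 × 3.2 = 398.40 → 398 rows.

Cast on 230 stitches and work 398 rows.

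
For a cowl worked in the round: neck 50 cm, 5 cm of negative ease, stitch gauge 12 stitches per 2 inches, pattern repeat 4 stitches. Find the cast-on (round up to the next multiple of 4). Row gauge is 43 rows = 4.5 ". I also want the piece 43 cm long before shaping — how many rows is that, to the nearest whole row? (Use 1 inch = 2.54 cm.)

Finished = 50 − 5 = 45 cm.
45 cm × 1/2.54 = 17.72 inches.
12/2 = 6 sts per in; 17.72 × 6 = 106.30 sts.
Next multiple of 4 → 108.
43 cm = 16.93 inches; × 9.556 = 161.77 → 162 rows.

Cast on 108 stitches; work 162 rows.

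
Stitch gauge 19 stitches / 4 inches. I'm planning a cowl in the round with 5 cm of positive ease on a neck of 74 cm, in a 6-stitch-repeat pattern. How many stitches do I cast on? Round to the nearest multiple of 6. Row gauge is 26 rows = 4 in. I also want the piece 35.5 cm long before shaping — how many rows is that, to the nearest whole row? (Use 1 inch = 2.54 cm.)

Cast on 150 stitches; work 91 rows.

Finished = 74 + 5 = 79 cm.
79 cm × 1/2.54 = 31.10 inches.
19/4 = 4.75 sts per in; 31.10 × 4.75 = 147.74 sts.
Nearest multiple of 6 → 150.
35.5 cm = 13.98 inches; × 6.5 = 90.85 → 91 rows.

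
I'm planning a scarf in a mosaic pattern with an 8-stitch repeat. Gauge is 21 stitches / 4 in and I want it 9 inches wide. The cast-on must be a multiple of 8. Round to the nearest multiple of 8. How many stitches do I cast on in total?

21 / 4 = 5.25 sts per inch.
9 × 5.25 = 47.25 sts.
Nearest multiple of 8: 48.

48 stitches.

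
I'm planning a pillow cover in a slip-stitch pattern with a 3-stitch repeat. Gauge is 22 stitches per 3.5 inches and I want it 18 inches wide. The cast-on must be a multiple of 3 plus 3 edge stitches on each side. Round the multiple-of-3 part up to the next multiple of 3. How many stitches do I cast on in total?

Cast on 114 stitches.

22 / 3.5 = 6.286 sts per inch.
18 × 6.286 = 113.14 sts.
Less 6 edge sts → 107.14 for the repeat.
Next multiple of 3: 108.
Add back 6 edge sts → 114.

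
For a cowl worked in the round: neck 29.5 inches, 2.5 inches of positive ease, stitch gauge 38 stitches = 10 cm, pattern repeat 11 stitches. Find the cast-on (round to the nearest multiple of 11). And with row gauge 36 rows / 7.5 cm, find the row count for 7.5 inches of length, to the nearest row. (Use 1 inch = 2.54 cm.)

Finished = 29.5 + 2.5 = 32 inches.
32 inches × 2.54 = 81.28 cm.
38/10 = 3.8 sts per cm; 81.28 × 3.8 = 308.86 sts.
Nearest multiple of 11 → 308.
7.5 inches = 19.05 cm; × 4.8 = 91.44 → 91 rows.

Cast on 308 stitches; work 91 rows.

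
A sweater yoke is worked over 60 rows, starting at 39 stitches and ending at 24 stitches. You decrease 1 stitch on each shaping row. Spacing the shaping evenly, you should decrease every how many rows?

Stitches to remove: |24 − 39| = 15.
Shaping rows needed: 15 / 1 = 15.
60 rows / 15 = every 4 rows.

Decrease every 4th row.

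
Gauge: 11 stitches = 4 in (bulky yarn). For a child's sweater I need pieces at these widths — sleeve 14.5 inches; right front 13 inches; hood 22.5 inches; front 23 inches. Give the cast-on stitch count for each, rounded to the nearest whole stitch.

sleeve 40; right front 36; hood 62; front 63.

Rate = 11/4 = 2.75 sts per in.
sleeve: 14.5 × 2.75 = 39.88 → 40.
right front: 13 × 2.75 = 35.75 → 36.
hood: 22.5 × 2.75 = 61.88 → 62.
front: 23 × 2.75 = 63.25 → 63.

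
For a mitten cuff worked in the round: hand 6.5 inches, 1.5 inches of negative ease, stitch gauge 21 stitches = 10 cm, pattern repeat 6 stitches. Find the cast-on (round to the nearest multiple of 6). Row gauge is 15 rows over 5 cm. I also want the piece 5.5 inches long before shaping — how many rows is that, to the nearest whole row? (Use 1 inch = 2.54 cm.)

Finished = 6.5 − 1.5 = 5 inches.
5 inches × 2.54 = 12.70 cm.
21/10 = 2.1 sts per cm; 12.70 × 2.1 = 26.67 sts.
Nearest multiple of 6 → 24.
5.5 inches = 13.97 cm; × 3 = 41.91 → 42 rows.

Cast on 24 stitches; work 42 rows.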